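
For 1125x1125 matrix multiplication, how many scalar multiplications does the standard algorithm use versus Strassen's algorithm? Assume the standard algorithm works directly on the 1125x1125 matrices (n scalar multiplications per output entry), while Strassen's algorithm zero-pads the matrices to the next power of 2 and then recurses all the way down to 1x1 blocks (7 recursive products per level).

Matrix multiplication for 1125x1125 matrices:

Strassen's algorithm requires power-of-2 dimensions. Pad 1125x1125 to 2048x2048 (next power of 2).

Standard algorithm: 1125^3 = 1423828125 multiplications
Strassen's algorithm: 7^(log2(2048)) = 7^11 = 1977326743 multiplications
Difference: 1423828125 - 1977326743 = -553498618 (Strassen uses MORE here due to padding overhead — for small or just-over-power-of-2 n, padding can outweigh the per-level savings)

Standard: 1423828125 multiplications (1125^3). Strassen: 1977326743 multiplications (7^11, after padding to 2048x2048). Strassen reduces 8 recursive multiplications to 7 at each level.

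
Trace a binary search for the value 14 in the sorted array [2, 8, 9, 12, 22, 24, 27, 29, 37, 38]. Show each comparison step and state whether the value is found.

Binary search for 14 in [2, 8, 9, 12, 22, 24, 27, 29, 37, 38]:

lo=0, hi=9, mid=4, arr[mid]=22 -> 22 > 14, search left half
lo=0, hi=3, mid=1, arr[mid]=8 -> 8 < 14, search right half
lo=2, hi=3, mid=2, arr[mid]=9 -> 9 < 14, search right half
lo=3, hi=3, mid=3, arr[mid]=12 -> 12 < 14, search right half
lo=4 > hi=3, target 14 not found

Binary search determines that 14 is not in the array after 4 comparisons. The search space was exhausted without finding the target.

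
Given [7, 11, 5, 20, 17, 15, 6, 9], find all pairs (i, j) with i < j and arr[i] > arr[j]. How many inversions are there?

Finding inversions in [7, 11, 5, 20, 17, 15, 6, 9]:

(0, 2): arr[0]=7 > arr[2]=5
(0, 6): arr[0]=7 > arr[6]=6
(1, 2): arr[1]=11 > arr[2]=5
(1, 6): arr[1]=11 > arr[6]=6
(1, 7): arr[1]=11 > arr[7]=9
(3, 4): arr[3]=20 > arr[4]=17
(3, 5): arr[3]=20 > arr[5]=15
(3, 6): arr[3]=20 > arr[6]=6
(3, 7): arr[3]=20 > arr[7]=9
(4, 5): arr[4]=17 > arr[5]=15
(4, 6): arr[4]=17 > arr[6]=6
(4, 7): arr[4]=17 > arr[7]=9
(5, 6): arr[5]=15 > arr[6]=6
(5, 7): arr[5]=15 > arr[7]=9

Total inversions: 14

The array has 14 inversion(s): (0,2), (0,6), (1,2), (1,6), (1,7), (3,4), (3,5), (3,6), (3,7), (4,5), (4,6), (4,7), (5,6), (5,7). Each pair (i,j) satisfies i < j and arr[i] > arr[j].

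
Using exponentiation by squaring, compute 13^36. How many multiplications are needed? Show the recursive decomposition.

Computing 13^36 by squaring (build up from 13^1; each line after the first costs one multiplication):

13^1 = 13
13^2 = (13^1)^2 = 13^2 = 169
13^4 = (13^2)^2 = 169^2 = 28561
13^8 = (13^4)^2 = 28561^2 = 815730721
13^9 = 13 * 13^8 = 13 * 815730721 = 10604499373
13^18 = (13^9)^2 = 10604499373^2 = 112455406951957393129
13^36 = (13^18)^2 = 112455406951957393129^2 = 12646218552730347184269489080961456410641

Result: 12646218552730347184269489080961456410641
Multiplications needed: 6 (6 lines after 13^1)

13^36 = 12646218552730347184269489080961456410641. Using exponentiation by squaring, this requires 6 multiplications. The key idea: if the exponent is even, square the half-power; if odd, multiply by the base once.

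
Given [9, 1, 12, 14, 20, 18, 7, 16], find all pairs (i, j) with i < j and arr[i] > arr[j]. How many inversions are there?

Finding inversions in [9, 1, 12, 14, 20, 18, 7, 16]:

(0, 1): arr[0]=9 > arr[1]=1
(0, 6): arr[0]=9 > arr[6]=7
(2, 6): arr[2]=12 > arr[6]=7
(3, 6): arr[3]=14 > arr[6]=7
(4, 5): arr[4]=20 > arr[5]=18
(4, 6): arr[4]=20 > arr[6]=7
(4, 7): arr[4]=20 > arr[7]=16
(5, 6): arr[5]=18 > arr[6]=7
(5, 7): arr[5]=18 > arr[7]=16

Total inversions: 9

The array has 9 inversion(s): (0,1), (0,6), (2,6), (3,6), (4,5), (4,6), (4,7), (5,6), (5,7). Each pair (i,j) satisfies i < j and arr[i] > arr[j].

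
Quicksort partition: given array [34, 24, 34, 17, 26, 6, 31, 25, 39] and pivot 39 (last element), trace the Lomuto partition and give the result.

Lomuto partition with pivot = 39:

Initial array: [34, 24, 34, 17, 26, 6, 31, 25, 39]

arr[0]=34 <= 39: swap with position 0, array becomes [34, 24, 34, 17, 26, 6, 31, 25, 39]
arr[1]=24 <= 39: swap with position 1, array becomes [34, 24, 34, 17, 26, 6, 31, 25, 39]
arr[2]=34 <= 39: swap with position 2, array becomes [34, 24, 34, 17, 26, 6, 31, 25, 39]
arr[3]=17 <= 39: swap with position 3, array becomes [34, 24, 34, 17, 26, 6, 31, 25, 39]
arr[4]=26 <= 39: swap with position 4, array becomes [34, 24, 34, 17, 26, 6, 31, 25, 39]
arr[5]=6 <= 39: swap with position 5, array becomes [34, 24, 34, 17, 26, 6, 31, 25, 39]
arr[6]=31 <= 39: swap with position 6, array becomes [34, 24, 34, 17, 26, 6, 31, 25, 39]
arr[7]=25 <= 39: swap with position 7, array becomes [34, 24, 34, 17, 26, 6, 31, 25, 39]

Place pivot at position 8: [34, 24, 34, 17, 26, 6, 31, 25, 39]
Pivot position: 8

After partitioning with pivot 39, the array becomes [34, 24, 34, 17, 26, 6, 31, 25, 39]. The pivot is placed at index 8. All elements to the left of the pivot are <= 39, and all elements to the right are > 39.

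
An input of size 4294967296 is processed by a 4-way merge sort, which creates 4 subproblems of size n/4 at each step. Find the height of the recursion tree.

For divide and conquer with division factor 4:

Problem sizes at each level:
Level 0: 4294967296
Level 1: 1073741824
Level 2: 268435456
Level 3: 67108864
Level 4: 16777216
Level 5: 4194304
Level 6: 1048576
Level 7: 262144
Level 8: 65536
Level 9: 16384
Level 10: 4096
Level 11: 1024
Level 12: 256
Level 13: 64
Level 14: 16
Level 15: 4
Level 16: 1

The root is level 0 and the size-1 base case is level 16 (the tree spans levels 0 through 16, i.e. 17 levels counting the root), so the depth is the number of divisions: log_4(4294967296) = 16

The recursion tree depth is log_4(4294967296) = 16. At each level, the problem size is divided by 4, so it takes 16 divisions to reduce to a base case of size 1. The algorithm makes 4 recursive calls at each level.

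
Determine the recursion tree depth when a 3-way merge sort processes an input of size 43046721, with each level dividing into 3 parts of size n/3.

For divide and conquer with division factor 3:

Problem sizes at each level:
Level 0: 43046721
Level 1: 14348907
Level 2: 4782969
Level 3: 1594323
Level 4: 531441
Level 5: 177147
Level 6: 59049
Level 7: 19683
Level 8: 6561
Level 9: 2187
Level 10: 729
Level 11: 243
Level 12: 81
Level 13: 27
Level 14: 9
Level 15: 3
Level 16: 1

The root is level 0 and the size-1 base case is level 16 (the tree spans levels 0 through 16, i.e. 17 levels counting the root), so the depth is the number of divisions: log_3(43046721) = 16

The recursion tree depth is log_3(43046721) = 16. At each level, the problem size is divided by 3, so it takes 16 divisions to reduce to a base case of size 1. The algorithm makes 3 recursive calls at each level.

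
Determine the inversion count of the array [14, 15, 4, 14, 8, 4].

Finding inversions in [14, 15, 4, 14, 8, 4]:

(0, 2): arr[0]=14 > arr[2]=4
(0, 4): arr[0]=14 > arr[4]=8
(0, 5): arr[0]=14 > arr[5]=4
(1, 2): arr[1]=15 > arr[2]=4
(1, 3): arr[1]=15 > arr[3]=14
(1, 4): arr[1]=15 > arr[4]=8
(1, 5): arr[1]=15 > arr[5]=4
(3, 4): arr[3]=14 > arr[4]=8
(3, 5): arr[3]=14 > arr[5]=4
(4, 5): arr[4]=8 > arr[5]=4

Total inversions: 10

The array has 10 inversion(s): (0,2), (0,4), (0,5), (1,2), (1,3), (1,4), (1,5), (3,4), (3,5), (4,5). Each pair (i,j) satisfies i < j and arr[i] > arr[j].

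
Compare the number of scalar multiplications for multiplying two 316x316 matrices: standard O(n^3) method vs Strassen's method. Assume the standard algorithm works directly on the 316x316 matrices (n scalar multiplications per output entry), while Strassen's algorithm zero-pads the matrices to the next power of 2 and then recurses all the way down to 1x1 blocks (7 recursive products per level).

Matrix multiplication for 316x316 matrices:

Strassen's algorithm requires power-of-2 dimensions. Pad 316x316 to 512x512 (next power of 2).

Standard algorithm: 316^3 = 31554496 multiplications
Strassen's algorithm: 7^(log2(512)) = 7^9 = 40353607 multiplications
Difference: 31554496 - 40353607 = -8799111 (Strassen uses MORE here due to padding overhead — for small or just-over-power-of-2 n, padding can outweigh the per-level savings)

Standard: 31554496 multiplications (316^3). Strassen: 40353607 multiplications (7^9, after padding to 512x512). Strassen reduces 8 recursive multiplications to 7 at each level.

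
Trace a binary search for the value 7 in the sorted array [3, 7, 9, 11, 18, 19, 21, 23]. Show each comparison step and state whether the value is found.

Binary search for 7 in [3, 7, 9, 11, 18, 19, 21, 23]:

lo=0, hi=7, mid=3, arr[mid]=11 -> 11 > 7, search left half
lo=0, hi=2, mid=1, arr[mid]=7 -> Found target at index 1!

Binary search finds 7 at index 1 after 2 comparisons. The search repeatedly halves the search space by comparing with the middle element.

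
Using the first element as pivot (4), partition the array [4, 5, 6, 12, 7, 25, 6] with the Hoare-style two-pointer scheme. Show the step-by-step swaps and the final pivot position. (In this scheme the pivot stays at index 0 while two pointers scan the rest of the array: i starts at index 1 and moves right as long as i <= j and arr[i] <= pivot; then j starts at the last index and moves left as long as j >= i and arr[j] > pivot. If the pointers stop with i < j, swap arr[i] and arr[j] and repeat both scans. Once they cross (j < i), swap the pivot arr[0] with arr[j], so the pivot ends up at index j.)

Hoare-style two-pointer partition with pivot = 4:

Initial array: [4, 5, 6, 12, 7, 25, 6]

Pointers start at i = 1, j = 6.
i ends at 1, j ends at 0: the pointers have crossed (j < i), so scanning stops.

j = 0, so swapping arr[0] with arr[j] leaves the pivot at position 0: [4, 5, 6, 12, 7, 25, 6]
Pivot position: 0

After partitioning with pivot 4, the array becomes [4, 5, 6, 12, 7, 25, 6]. The pivot is placed at index 0. All elements to the left of the pivot are <= 4, and all elements to the right are > 4.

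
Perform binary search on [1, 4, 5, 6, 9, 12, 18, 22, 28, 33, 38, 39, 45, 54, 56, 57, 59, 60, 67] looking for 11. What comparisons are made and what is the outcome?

Binary search for 11 in [1, 4, 5, 6, 9, 12, 18, 22, 28, 33, 38, 39, 45, 54, 56, 57, 59, 60, 67]:

lo=0, hi=18, mid=9, arr[mid]=33 -> 33 > 11, search left half
lo=0, hi=8, mid=4, arr[mid]=9 -> 9 < 11, search right half
lo=5, hi=8, mid=6, arr[mid]=18 -> 18 > 11, search left half
lo=5, hi=5, mid=5, arr[mid]=12 -> 12 > 11, search left half
lo=5 > hi=4, target 11 not found

Binary search determines that 11 is not in the array after 4 comparisons. The search space was exhausted without finding the target.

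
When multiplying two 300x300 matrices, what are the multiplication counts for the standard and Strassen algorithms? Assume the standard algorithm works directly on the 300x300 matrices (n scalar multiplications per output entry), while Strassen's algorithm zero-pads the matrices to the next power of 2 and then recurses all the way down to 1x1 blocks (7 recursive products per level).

Matrix multiplication for 300x300 matrices:

Strassen's algorithm requires power-of-2 dimensions. Pad 300x300 to 512x512 (next power of 2).

Standard algorithm: 300^3 = 27000000 multiplications
Strassen's algorithm: 7^(log2(512)) = 7^9 = 40353607 multiplications
Difference: 27000000 - 40353607 = -13353607 (Strassen uses MORE here due to padding overhead — for small or just-over-power-of-2 n, padding can outweigh the per-level savings)

Standard: 27000000 multiplications (300^3). Strassen: 40353607 multiplications (7^9, after padding to 512x512). Strassen reduces 8 recursive multiplications to 7 at each level.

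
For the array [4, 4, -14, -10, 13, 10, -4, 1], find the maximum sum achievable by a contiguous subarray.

Using Kadane's algorithm on [4, 4, -14, -10, 13, 10, -4, 1]:

Scanning through the array:
Position 1 (value 4): max_ending_here = 8, max_so_far = 8
Position 2 (value -14): max_ending_here = -6, max_so_far = 8
Position 3 (value -10): max_ending_here = -10, max_so_far = 8
Position 4 (value 13): max_ending_here = 13, max_so_far = 13
Position 5 (value 10): max_ending_here = 23, max_so_far = 23
Position 6 (value -4): max_ending_here = 19, max_so_far = 23
Position 7 (value 1): max_ending_here = 20, max_so_far = 23

Maximum subarray: [13, 10]
Maximum sum: 23

The maximum subarray is [13, 10] with sum 23. This subarray runs from index 4 to index 5.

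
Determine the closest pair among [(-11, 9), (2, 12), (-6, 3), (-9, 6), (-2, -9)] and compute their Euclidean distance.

Computing all pairwise distances among 5 points:

d((-11, 9), (2, 12)) = 13.3417
d((-11, 9), (-6, 3)) = 7.8102
d((-11, 9), (-9, 6)) = 3.6056 <-- minimum
d((-11, 9), (-2, -9)) = 20.1246
d((2, 12), (-6, 3)) = 12.0416
d((2, 12), (-9, 6)) = 12.53
d((2, 12), (-2, -9)) = 21.3776
d((-6, 3), (-9, 6)) = 4.2426
d((-6, 3), (-2, -9)) = 12.6491
d((-9, 6), (-2, -9)) = 16.5529

Closest pair: (-11, 9) and (-9, 6) with distance 3.6056

The closest pair is (-11, 9) and (-9, 6) with Euclidean distance 3.6056. For 5 points, brute-force pairwise comparison is shown above. For large n, the divide-and-conquer algorithm (sort by x, recurse on halves, check the dividing strip) achieves O(n log n).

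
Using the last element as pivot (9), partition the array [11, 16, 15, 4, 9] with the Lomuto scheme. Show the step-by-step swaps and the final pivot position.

Lomuto partition with pivot = 9:

Initial array: [11, 16, 15, 4, 9]

arr[0]=11 > 9: no swap
arr[1]=16 > 9: no swap
arr[2]=15 > 9: no swap
arr[3]=4 <= 9: swap with position 0, array becomes [4, 16, 15, 11, 9]

Place pivot at position 1: [4, 9, 15, 11, 16]
Pivot position: 1

After partitioning with pivot 9, the array becomes [4, 9, 15, 11, 16]. The pivot is placed at index 1. All elements to the left of the pivot are <= 9, and all elements to the right are > 9.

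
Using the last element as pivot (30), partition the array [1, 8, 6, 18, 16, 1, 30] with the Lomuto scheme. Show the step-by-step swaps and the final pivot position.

Lomuto partition with pivot = 30:

Initial array: [1, 8, 6, 18, 16, 1, 30]

arr[0]=1 <= 30: swap with position 0, array becomes [1, 8, 6, 18, 16, 1, 30]
arr[1]=8 <= 30: swap with position 1, array becomes [1, 8, 6, 18, 16, 1, 30]
arr[2]=6 <= 30: swap with position 2, array becomes [1, 8, 6, 18, 16, 1, 30]
arr[3]=18 <= 30: swap with position 3, array becomes [1, 8, 6, 18, 16, 1, 30]
arr[4]=16 <= 30: swap with position 4, array becomes [1, 8, 6, 18, 16, 1, 30]
arr[5]=1 <= 30: swap with position 5, array becomes [1, 8, 6, 18, 16, 1, 30]

Place pivot at position 6: [1, 8, 6, 18, 16, 1, 30]
Pivot position: 6

After partitioning with pivot 30, the array becomes [1, 8, 6, 18, 16, 1, 30]. The pivot is placed at index 6. All elements to the left of the pivot are <= 30, and all elements to the right are > 30.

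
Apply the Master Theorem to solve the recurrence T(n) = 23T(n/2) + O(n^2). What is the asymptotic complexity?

Master Theorem for T(n) = 23T(n/2) + O(n^2):

a = 23, b = 2, c = 2
log_b(a) = log_2(23) = 4.5236

Case 1: c = 2 < log_2(23) = 4.5236
T(n) = O(n^(log_2 23))

For T(n) = 23T(n/2) + O(n^2): log_2(23) = 4.5236. This is Case 1 of the Master Theorem (c < log_b(a), work dominated by leaves), giving O(n^(log_2 23)).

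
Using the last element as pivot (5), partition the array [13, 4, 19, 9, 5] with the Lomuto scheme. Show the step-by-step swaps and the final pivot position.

Lomuto partition with pivot = 5:

Initial array: [13, 4, 19, 9, 5]

arr[0]=13 > 5: no swap
arr[1]=4 <= 5: swap with position 0, array becomes [4, 13, 19, 9, 5]
arr[2]=19 > 5: no swap
arr[3]=9 > 5: no swap

Place pivot at position 1: [4, 5, 19, 9, 13]
Pivot position: 1

After partitioning with pivot 5, the array becomes [4, 5, 19, 9, 13]. The pivot is placed at index 1. All elements to the left of the pivot are <= 5, and all elements to the right are > 5.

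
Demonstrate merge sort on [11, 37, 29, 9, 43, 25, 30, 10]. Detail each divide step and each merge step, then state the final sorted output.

Merge sort trace:

Split: [11, 37, 29, 9, 43, 25, 30, 10] -> [11, 37, 29, 9] and [43, 25, 30, 10]
  Split: [11, 37, 29, 9] -> [11, 37] and [29, 9]
    Split: [11, 37] -> [11] and [37]
    Merge: [11] + [37] -> [11, 37]
    Split: [29, 9] -> [29] and [9]
    Merge: [29] + [9] -> [9, 29]
  Merge: [11, 37] + [9, 29] -> [9, 11, 29, 37]
  Split: [43, 25, 30, 10] -> [43, 25] and [30, 10]
    Split: [43, 25] -> [43] and [25]
    Merge: [43] + [25] -> [25, 43]
    Split: [30, 10] -> [30] and [10]
    Merge: [30] + [10] -> [10, 30]
  Merge: [25, 43] + [10, 30] -> [10, 25, 30, 43]
Merge: [9, 11, 29, 37] + [10, 25, 30, 43] -> [9, 10, 11, 25, 29, 30, 37, 43]

Final sorted array: [9, 10, 11, 25, 29, 30, 37, 43]

The merge sort proceeds by recursively splitting the array and merging sorted halves.
After all merges, the sorted array is [9, 10, 11, 25, 29, 30, 37, 43].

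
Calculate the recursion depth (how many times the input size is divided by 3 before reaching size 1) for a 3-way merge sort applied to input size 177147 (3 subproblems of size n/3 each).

For divide and conquer with division factor 3:

Problem sizes at each level:
Level 0: 177147
Level 1: 59049
Level 2: 19683
Level 3: 6561
Level 4: 2187
Level 5: 729
Level 6: 243
Level 7: 81
Level 8: 27
Level 9: 9
Level 10: 3
Level 11: 1

The root is level 0 and the size-1 base case is level 11 (the tree spans levels 0 through 11, i.e. 12 levels counting the root), so the depth is the number of divisions: log_3(177147) = 11

The recursion tree depth is log_3(177147) = 11. At each level, the problem size is divided by 3, so it takes 11 divisions to reduce to a base case of size 1. The algorithm makes 3 recursive calls at each level.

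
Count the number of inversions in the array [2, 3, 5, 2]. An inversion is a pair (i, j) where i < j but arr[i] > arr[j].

Finding inversions in [2, 3, 5, 2]:

(1, 3): arr[1]=3 > arr[3]=2
(2, 3): arr[2]=5 > arr[3]=2

Total inversions: 2

The array has 2 inversion(s): (1,3), (2,3). Each pair (i,j) satisfies i < j and arr[i] > arr[j].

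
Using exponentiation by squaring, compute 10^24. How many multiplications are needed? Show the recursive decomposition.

Computing 10^24 by squaring (build up from 10^1; each line after the first costs one multiplication):

10^1 = 10
10^2 = (10^1)^2 = 10^2 = 100
10^3 = 10 * 10^2 = 10 * 100 = 1000
10^6 = (10^3)^2 = 1000^2 = 1000000
10^12 = (10^6)^2 = 1000000^2 = 1000000000000
10^24 = (10^12)^2 = 1000000000000^2 = 1000000000000000000000000

Result: 1000000000000000000000000
Multiplications needed: 5 (5 lines after 10^1)

10^24 = 1000000000000000000000000. Using exponentiation by squaring, this requires 5 multiplications. The key idea: if the exponent is even, square the half-power; if odd, multiply by the base once.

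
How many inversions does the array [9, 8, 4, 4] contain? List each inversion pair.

Finding inversions in [9, 8, 4, 4]:

(0, 1): arr[0]=9 > arr[1]=8
(0, 2): arr[0]=9 > arr[2]=4
(0, 3): arr[0]=9 > arr[3]=4
(1, 2): arr[1]=8 > arr[2]=4
(1, 3): arr[1]=8 > arr[3]=4

Total inversions: 5

The array has 5 inversion(s): (0,1), (0,2), (0,3), (1,2), (1,3). Each pair (i,j) satisfies i < j and arr[i] > arr[j].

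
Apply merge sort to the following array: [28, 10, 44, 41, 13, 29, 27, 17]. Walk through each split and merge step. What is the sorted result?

Merge sort trace:

Split: [28, 10, 44, 41, 13, 29, 27, 17] -> [28, 10, 44, 41] and [13, 29, 27, 17]
  Split: [28, 10, 44, 41] -> [28, 10] and [44, 41]
    Split: [28, 10] -> [28] and [10]
    Merge: [28] + [10] -> [10, 28]
    Split: [44, 41] -> [44] and [41]
    Merge: [44] + [41] -> [41, 44]
  Merge: [10, 28] + [41, 44] -> [10, 28, 41, 44]
  Split: [13, 29, 27, 17] -> [13, 29] and [27, 17]
    Split: [13, 29] -> [13] and [29]
    Merge: [13] + [29] -> [13, 29]
    Split: [27, 17] -> [27] and [17]
    Merge: [27] + [17] -> [17, 27]
  Merge: [13, 29] + [17, 27] -> [13, 17, 27, 29]
Merge: [10, 28, 41, 44] + [13, 17, 27, 29] -> [10, 13, 17, 27, 28, 29, 41, 44]

Final sorted array: [10, 13, 17, 27, 28, 29, 41, 44]

The merge sort proceeds by recursively splitting the array and merging sorted halves.
After all merges, the sorted array is [10, 13, 17, 27, 28, 29, 41, 44].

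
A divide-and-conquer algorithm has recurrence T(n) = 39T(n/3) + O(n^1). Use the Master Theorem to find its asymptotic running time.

Master Theorem for T(n) = 39T(n/3) + O(n^1):

a = 39, b = 3, c = 1
log_b(a) = log_3(39) = 3.3347

Case 1: c = 1 < log_3(39) = 3.3347
T(n) = O(n^(log_3 39))

For T(n) = 39T(n/3) + O(n^1): log_3(39) = 3.3347. This is Case 1 of the Master Theorem (c < log_b(a), work dominated by leaves), giving O(n^(log_3 39)).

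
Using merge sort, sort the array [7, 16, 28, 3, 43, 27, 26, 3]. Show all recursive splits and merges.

Merge sort trace:

Split: [7, 16, 28, 3, 43, 27, 26, 3] -> [7, 16, 28, 3] and [43, 27, 26, 3]
  Split: [7, 16, 28, 3] -> [7, 16] and [28, 3]
    Split: [7, 16] -> [7] and [16]
    Merge: [7] + [16] -> [7, 16]
    Split: [28, 3] -> [28] and [3]
    Merge: [28] + [3] -> [3, 28]
  Merge: [7, 16] + [3, 28] -> [3, 7, 16, 28]
  Split: [43, 27, 26, 3] -> [43, 27] and [26, 3]
    Split: [43, 27] -> [43] and [27]
    Merge: [43] + [27] -> [27, 43]
    Split: [26, 3] -> [26] and [3]
    Merge: [26] + [3] -> [3, 26]
  Merge: [27, 43] + [3, 26] -> [3, 26, 27, 43]
Merge: [3, 7, 16, 28] + [3, 26, 27, 43] -> [3, 3, 7, 16, 26, 27, 28, 43]

Final sorted array: [3, 3, 7, 16, 26, 27, 28, 43]

The merge sort proceeds by recursively splitting the array and merging sorted halves.
After all merges, the sorted array is [3, 3, 7, 16, 26, 27, 28, 43].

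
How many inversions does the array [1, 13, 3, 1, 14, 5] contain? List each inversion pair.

Finding inversions in [1, 13, 3, 1, 14, 5]:

(1, 2): arr[1]=13 > arr[2]=3
(1, 3): arr[1]=13 > arr[3]=1
(1, 5): arr[1]=13 > arr[5]=5
(2, 3): arr[2]=3 > arr[3]=1
(4, 5): arr[4]=14 > arr[5]=5

Total inversions: 5

The array has 5 inversion(s): (1,2), (1,3), (1,5), (2,3), (4,5). Each pair (i,j) satisfies i < j and arr[i] > arr[j].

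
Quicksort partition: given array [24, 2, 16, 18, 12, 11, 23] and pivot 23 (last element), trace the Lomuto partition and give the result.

Lomuto partition with pivot = 23:

Initial array: [24, 2, 16, 18, 12, 11, 23]

arr[0]=24 > 23: no swap
arr[1]=2 <= 23: swap with position 0, array becomes [2, 24, 16, 18, 12, 11, 23]
arr[2]=16 <= 23: swap with position 1, array becomes [2, 16, 24, 18, 12, 11, 23]
arr[3]=18 <= 23: swap with position 2, array becomes [2, 16, 18, 24, 12, 11, 23]
arr[4]=12 <= 23: swap with position 3, array becomes [2, 16, 18, 12, 24, 11, 23]
arr[5]=11 <= 23: swap with position 4, array becomes [2, 16, 18, 12, 11, 24, 23]

Place pivot at position 5: [2, 16, 18, 12, 11, 23, 24]
Pivot position: 5

After partitioning with pivot 23, the array becomes [2, 16, 18, 12, 11, 23, 24]. The pivot is placed at index 5. All elements to the left of the pivot are <= 23, and all elements to the right are > 23.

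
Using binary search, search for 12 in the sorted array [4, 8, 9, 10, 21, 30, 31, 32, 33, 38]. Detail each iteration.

Binary search for 12 in [4, 8, 9, 10, 21, 30, 31, 32, 33, 38]:

lo=0, hi=9, mid=4, arr[mid]=21 -> 21 > 12, search left half
lo=0, hi=3, mid=1, arr[mid]=8 -> 8 < 12, search right half
lo=2, hi=3, mid=2, arr[mid]=9 -> 9 < 12, search right half
lo=3, hi=3, mid=3, arr[mid]=10 -> 10 < 12, search right half
lo=4 > hi=3, target 12 not found

Binary search determines that 12 is not in the array after 4 comparisons. The search space was exhausted without finding the target.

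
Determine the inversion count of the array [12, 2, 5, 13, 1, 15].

Finding inversions in [12, 2, 5, 13, 1, 15]:

(0, 1): arr[0]=12 > arr[1]=2
(0, 2): arr[0]=12 > arr[2]=5
(0, 4): arr[0]=12 > arr[4]=1
(1, 4): arr[1]=2 > arr[4]=1
(2, 4): arr[2]=5 > arr[4]=1
(3, 4): arr[3]=13 > arr[4]=1

Total inversions: 6

The array has 6 inversion(s): (0,1), (0,2), (0,4), (1,4), (2,4), (3,4). Each pair (i,j) satisfies i < j and arr[i] > arr[j].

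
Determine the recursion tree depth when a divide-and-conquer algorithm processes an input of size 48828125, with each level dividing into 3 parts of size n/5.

For divide and conquer with division factor 5:

Problem sizes at each level:
Level 0: 48828125
Level 1: 9765625
Level 2: 1953125
Level 3: 390625
Level 4: 78125
Level 5: 15625
Level 6: 3125
Level 7: 625
Level 8: 125
Level 9: 25
Level 10: 5
Level 11: 1

The root is level 0 and the size-1 base case is level 11 (the tree spans levels 0 through 11, i.e. 12 levels counting the root), so the depth is the number of divisions: log_5(48828125) = 11

The recursion tree depth is log_5(48828125) = 11. At each level, the problem size is divided by 5, so it takes 11 divisions to reduce to a base case of size 1. The algorithm makes 3 recursive calls at each level.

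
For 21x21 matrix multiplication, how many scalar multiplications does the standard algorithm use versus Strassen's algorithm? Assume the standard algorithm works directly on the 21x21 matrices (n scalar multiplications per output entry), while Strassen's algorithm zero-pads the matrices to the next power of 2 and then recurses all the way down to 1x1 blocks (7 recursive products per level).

Matrix multiplication for 21x21 matrices:

Strassen's algorithm requires power-of-2 dimensions. Pad 21x21 to 32x32 (next power of 2).

Standard algorithm: 21^3 = 9261 multiplications
Strassen's algorithm: 7^(log2(32)) = 7^5 = 16807 multiplications
Difference: 9261 - 16807 = -7546 (Strassen uses MORE here due to padding overhead — for small or just-over-power-of-2 n, padding can outweigh the per-level savings)

Standard: 9261 multiplications (21^3). Strassen: 16807 multiplications (7^5, after padding to 32x32). Strassen reduces 8 recursive multiplications to 7 at each level.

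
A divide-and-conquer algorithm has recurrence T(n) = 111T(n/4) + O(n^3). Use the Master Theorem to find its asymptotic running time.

Master Theorem for T(n) = 111T(n/4) + O(n^3):

a = 111, b = 4, c = 3
log_b(a) = log_4(111) = 3.3972

Case 1: c = 3 < log_4(111) = 3.3972
T(n) = O(n^(log_4 111))

For T(n) = 111T(n/4) + O(n^3): log_4(111) = 3.3972. This is Case 1 of the Master Theorem (c < log_b(a), work dominated by leaves), giving O(n^(log_4 111)).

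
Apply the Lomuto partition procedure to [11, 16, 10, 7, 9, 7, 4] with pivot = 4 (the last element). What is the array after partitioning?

Lomuto partition with pivot = 4:

Initial array: [11, 16, 10, 7, 9, 7, 4]

arr[0]=11 > 4: no swap
arr[1]=16 > 4: no swap
arr[2]=10 > 4: no swap
arr[3]=7 > 4: no swap
arr[4]=9 > 4: no swap
arr[5]=7 > 4: no swap

Place pivot at position 0: [4, 16, 10, 7, 9, 7, 11]
Pivot position: 0

After partitioning with pivot 4, the array becomes [4, 16, 10, 7, 9, 7, 11]. The pivot is placed at index 0. All elements to the left of the pivot are <= 4, and all elements to the right are > 4.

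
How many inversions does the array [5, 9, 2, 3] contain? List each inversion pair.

Finding inversions in [5, 9, 2, 3]:

(0, 2): arr[0]=5 > arr[2]=2
(0, 3): arr[0]=5 > arr[3]=3
(1, 2): arr[1]=9 > arr[2]=2
(1, 3): arr[1]=9 > arr[3]=3

Total inversions: 4

The array has 4 inversion(s): (0,2), (0,3), (1,2), (1,3). Each pair (i,j) satisfies i < j and arr[i] > arr[j].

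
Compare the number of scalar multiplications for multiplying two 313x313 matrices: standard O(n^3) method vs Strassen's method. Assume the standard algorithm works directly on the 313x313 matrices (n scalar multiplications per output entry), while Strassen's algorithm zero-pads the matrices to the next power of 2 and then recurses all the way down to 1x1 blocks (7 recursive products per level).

Matrix multiplication for 313x313 matrices:

Strassen's algorithm requires power-of-2 dimensions. Pad 313x313 to 512x512 (next power of 2).

Standard algorithm: 313^3 = 30664297 multiplications
Strassen's algorithm: 7^(log2(512)) = 7^9 = 40353607 multiplications
Difference: 30664297 - 40353607 = -9689310 (Strassen uses MORE here due to padding overhead — for small or just-over-power-of-2 n, padding can outweigh the per-level savings)

Standard: 30664297 multiplications (313^3). Strassen: 40353607 multiplications (7^9, after padding to 512x512). Strassen reduces 8 recursive multiplications to 7 at each level.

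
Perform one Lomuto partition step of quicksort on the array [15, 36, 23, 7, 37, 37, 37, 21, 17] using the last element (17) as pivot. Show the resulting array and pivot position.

Lomuto partition with pivot = 17:

Initial array: [15, 36, 23, 7, 37, 37, 37, 21, 17]

arr[0]=15 <= 17: swap with position 0, array becomes [15, 36, 23, 7, 37, 37, 37, 21, 17]
arr[1]=36 > 17: no swap
arr[2]=23 > 17: no swap
arr[3]=7 <= 17: swap with position 1, array becomes [15, 7, 23, 36, 37, 37, 37, 21, 17]
arr[4]=37 > 17: no swap
arr[5]=37 > 17: no swap
arr[6]=37 > 17: no swap
arr[7]=21 > 17: no swap

Place pivot at position 2: [15, 7, 17, 36, 37, 37, 37, 21, 23]
Pivot position: 2

After partitioning with pivot 17, the array becomes [15, 7, 17, 36, 37, 37, 37, 21, 23]. The pivot is placed at index 2. All elements to the left of the pivot are <= 17, and all elements to the right are > 17.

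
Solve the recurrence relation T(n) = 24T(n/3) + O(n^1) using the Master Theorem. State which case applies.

Master Theorem for T(n) = 24T(n/3) + O(n^1):

a = 24, b = 3, c = 1
log_b(a) = log_3(24) = 2.8928

Case 1: c = 1 < log_3(24) = 2.8928
T(n) = O(n^(log_3 24))

For T(n) = 24T(n/3) + O(n^1): log_3(24) = 2.8928. This is Case 1 of the Master Theorem (c < log_b(a), work dominated by leaves), giving O(n^(log_3 24)).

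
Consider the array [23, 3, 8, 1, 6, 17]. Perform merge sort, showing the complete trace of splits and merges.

Merge sort trace:

Split: [23, 3, 8, 1, 6, 17] -> [23, 3, 8] and [1, 6, 17]
  Split: [23, 3, 8] -> [23] and [3, 8]
    Split: [3, 8] -> [3] and [8]
    Merge: [3] + [8] -> [3, 8]
  Merge: [23] + [3, 8] -> [3, 8, 23]
  Split: [1, 6, 17] -> [1] and [6, 17]
    Split: [6, 17] -> [6] and [17]
    Merge: [6] + [17] -> [6, 17]
  Merge: [1] + [6, 17] -> [1, 6, 17]
Merge: [3, 8, 23] + [1, 6, 17] -> [1, 3, 6, 8, 17, 23]

Final sorted array: [1, 3, 6, 8, 17, 23]

The merge sort proceeds by recursively splitting the array and merging sorted halves.
After all merges, the sorted array is [1, 3, 6, 8, 17, 23].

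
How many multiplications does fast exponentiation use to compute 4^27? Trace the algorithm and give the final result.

Computing 4^27 by squaring (build up from 4^1; each line after the first costs one multiplication):

4^1 = 4
4^2 = (4^1)^2 = 4^2 = 16
4^3 = 4 * 4^2 = 4 * 16 = 64
4^6 = (4^3)^2 = 64^2 = 4096
4^12 = (4^6)^2 = 4096^2 = 16777216
4^13 = 4 * 4^12 = 4 * 16777216 = 67108864
4^26 = (4^13)^2 = 67108864^2 = 4503599627370496
4^27 = 4 * 4^26 = 4 * 4503599627370496 = 18014398509481984

Result: 18014398509481984
Multiplications needed: 7 (7 lines after 4^1)

4^27 = 18014398509481984. Using exponentiation by squaring, this requires 7 multiplications. The key idea: if the exponent is even, square the half-power; if odd, multiply by the base once.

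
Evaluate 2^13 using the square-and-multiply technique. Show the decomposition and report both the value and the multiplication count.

Computing 2^13 by squaring (build up from 2^1; each line after the first costs one multiplication):

2^1 = 2
2^2 = (2^1)^2 = 2^2 = 4
2^3 = 2 * 2^2 = 2 * 4 = 8
2^6 = (2^3)^2 = 8^2 = 64
2^12 = (2^6)^2 = 64^2 = 4096
2^13 = 2 * 2^12 = 2 * 4096 = 8192

Result: 8192
Multiplications needed: 5 (5 lines after 2^1)

2^13 = 8192. Using exponentiation by squaring, this requires 5 multiplications. The key idea: if the exponent is even, square the half-power; if odd, multiply by the base once.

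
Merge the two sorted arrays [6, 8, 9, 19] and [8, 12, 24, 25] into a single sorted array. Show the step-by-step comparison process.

Merging process:

Compare 6 vs 8: take 6 from left. Merged: [6]
Compare 8 vs 8: take 8 from left. Merged: [6, 8]
Compare 9 vs 8: take 8 from right. Merged: [6, 8, 8]
Compare 9 vs 12: take 9 from left. Merged: [6, 8, 8, 9]
Compare 19 vs 12: take 12 from right. Merged: [6, 8, 8, 9, 12]
Compare 19 vs 24: take 19 from left. Merged: [6, 8, 8, 9, 12, 19]
Append remaining from right: [24, 25]. Merged: [6, 8, 8, 9, 12, 19, 24, 25]

Final merged array: [6, 8, 8, 9, 12, 19, 24, 25]
Total comparisons: 6

The merged array is [6, 8, 8, 9, 12, 19, 24, 25], requiring 6 comparisons. The merge step runs in O(n) time where n is the total number of elements.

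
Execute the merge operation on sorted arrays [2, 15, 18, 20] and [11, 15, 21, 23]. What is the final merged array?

Merging process:

Compare 2 vs 11: take 2 from left. Merged: [2]
Compare 15 vs 11: take 11 from right. Merged: [2, 11]
Compare 15 vs 15: take 15 from left. Merged: [2, 11, 15]
Compare 18 vs 15: take 15 from right. Merged: [2, 11, 15, 15]
Compare 18 vs 21: take 18 from left. Merged: [2, 11, 15, 15, 18]
Compare 20 vs 21: take 20 from left. Merged: [2, 11, 15, 15, 18, 20]
Append remaining from right: [21, 23]. Merged: [2, 11, 15, 15, 18, 20, 21, 23]

Final merged array: [2, 11, 15, 15, 18, 20, 21, 23]
Total comparisons: 6

The merged array is [2, 11, 15, 15, 18, 20, 21, 23], requiring 6 comparisons. The merge step runs in O(n) time where n is the total number of elements.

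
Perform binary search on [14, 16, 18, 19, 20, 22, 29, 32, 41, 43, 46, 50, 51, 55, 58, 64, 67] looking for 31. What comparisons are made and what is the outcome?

Binary search for 31 in [14, 16, 18, 19, 20, 22, 29, 32, 41, 43, 46, 50, 51, 55, 58, 64, 67]:

lo=0, hi=16, mid=8, arr[mid]=41 -> 41 > 31, search left half
lo=0, hi=7, mid=3, arr[mid]=19 -> 19 < 31, search right half
lo=4, hi=7, mid=5, arr[mid]=22 -> 22 < 31, search right half
lo=6, hi=7, mid=6, arr[mid]=29 -> 29 < 31, search right half
lo=7, hi=7, mid=7, arr[mid]=32 -> 32 > 31, search left half
lo=7 > hi=6, target 31 not found

Binary search determines that 31 is not in the array after 5 comparisons. The search space was exhausted without finding the target.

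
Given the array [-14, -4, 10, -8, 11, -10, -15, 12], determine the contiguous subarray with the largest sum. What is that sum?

Using Kadane's algorithm on [-14, -4, 10, -8, 11, -10, -15, 12]:

Scanning through the array:
Position 1 (value -4): max_ending_here = -4, max_so_far = -4
Position 2 (value 10): max_ending_here = 10, max_so_far = 10
Position 3 (value -8): max_ending_here = 2, max_so_far = 10
Position 4 (value 11): max_ending_here = 13, max_so_far = 13
Position 5 (value -10): max_ending_here = 3, max_so_far = 13
Position 6 (value -15): max_ending_here = -12, max_so_far = 13
Position 7 (value 12): max_ending_here = 12, max_so_far = 13

Maximum subarray: [10, -8, 11]
Maximum sum: 13

The maximum subarray is [10, -8, 11] with sum 13. This subarray runs from index 2 to index 4.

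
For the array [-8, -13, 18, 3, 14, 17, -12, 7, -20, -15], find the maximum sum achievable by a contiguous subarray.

Using Kadane's algorithm on [-8, -13, 18, 3, 14, 17, -12, 7, -20, -15]:

Scanning through the array:
Position 1 (value -13): max_ending_here = -13, max_so_far = -8
Position 2 (value 18): max_ending_here = 18, max_so_far = 18
Position 3 (value 3): max_ending_here = 21, max_so_far = 21
Position 4 (value 14): max_ending_here = 35, max_so_far = 35
Position 5 (value 17): max_ending_here = 52, max_so_far = 52
Position 6 (value -12): max_ending_here = 40, max_so_far = 52
Position 7 (value 7): max_ending_here = 47, max_so_far = 52
Position 8 (value -20): max_ending_here = 27, max_so_far = 52
Position 9 (value -15): max_ending_here = 12, max_so_far = 52

Maximum subarray: [18, 3, 14, 17]
Maximum sum: 52

The maximum subarray is [18, 3, 14, 17] with sum 52. This subarray runs from index 2 to index 5.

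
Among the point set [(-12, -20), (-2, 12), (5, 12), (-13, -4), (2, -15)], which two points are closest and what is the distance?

Computing all pairwise distances among 5 points:

d((-12, -20), (-2, 12)) = 33.5261
d((-12, -20), (5, 12)) = 36.2353
d((-12, -20), (-13, -4)) = 16.0312
d((-12, -20), (2, -15)) = 14.8661
d((-2, 12), (5, 12)) = 7.0 <-- minimum
d((-2, 12), (-13, -4)) = 19.4165
d((-2, 12), (2, -15)) = 27.2947
d((5, 12), (-13, -4)) = 24.0832
d((5, 12), (2, -15)) = 27.1662
d((-13, -4), (2, -15)) = 18.6011

Closest pair: (-2, 12) and (5, 12) with distance 7.0

The closest pair is (-2, 12) and (5, 12) with Euclidean distance 7.0. For 5 points, brute-force pairwise comparison is shown above. For large n, the divide-and-conquer algorithm (sort by x, recurse on halves, check the dividing strip) achieves O(n log n).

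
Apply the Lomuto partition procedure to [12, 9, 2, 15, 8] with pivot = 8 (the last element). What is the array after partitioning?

Lomuto partition with pivot = 8:

Initial array: [12, 9, 2, 15, 8]

arr[0]=12 > 8: no swap
arr[1]=9 > 8: no swap
arr[2]=2 <= 8: swap with position 0, array becomes [2, 9, 12, 15, 8]
arr[3]=15 > 8: no swap

Place pivot at position 1: [2, 8, 12, 15, 9]
Pivot position: 1

After partitioning with pivot 8, the array becomes [2, 8, 12, 15, 9]. The pivot is placed at index 1. All elements to the left of the pivot are <= 8, and all elements to the right are > 8.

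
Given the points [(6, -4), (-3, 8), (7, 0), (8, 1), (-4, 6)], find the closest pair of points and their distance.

Computing all pairwise distances among 5 points:

d((6, -4), (-3, 8)) = 15.0
d((6, -4), (7, 0)) = 4.1231
d((6, -4), (8, 1)) = 5.3852
d((6, -4), (-4, 6)) = 14.1421
d((-3, 8), (7, 0)) = 12.8062
d((-3, 8), (8, 1)) = 13.0384
d((-3, 8), (-4, 6)) = 2.2361
d((7, 0), (8, 1)) = 1.4142 <-- minimum
d((7, 0), (-4, 6)) = 12.53
d((8, 1), (-4, 6)) = 13.0

Closest pair: (7, 0) and (8, 1) with distance 1.4142

The closest pair is (7, 0) and (8, 1) with Euclidean distance 1.4142. For 5 points, brute-force pairwise comparison is shown above. For large n, the divide-and-conquer algorithm (sort by x, recurse on halves, check the dividing strip) achieves O(n log n).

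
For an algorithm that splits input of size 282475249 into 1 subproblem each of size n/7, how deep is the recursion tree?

For divide and conquer with division factor 7:

Problem sizes at each level:
Level 0: 282475249
Level 1: 40353607
Level 2: 5764801
Level 3: 823543
Level 4: 117649
Level 5: 16807
Level 6: 2401
Level 7: 343
Level 8: 49
Level 9: 7
Level 10: 1

The root is level 0 and the size-1 base case is level 10 (the tree spans levels 0 through 10, i.e. 11 levels counting the root), so the depth is the number of divisions: log_7(282475249) = 10

The recursion tree depth is log_7(282475249) = 10. At each level, the problem size is divided by 7, so it takes 10 divisions to reduce to a base case of size 1. The algorithm makes 1 recursive call at each level.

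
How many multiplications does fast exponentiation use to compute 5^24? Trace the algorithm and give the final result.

Computing 5^24 by squaring (build up from 5^1; each line after the first costs one multiplication):

5^1 = 5
5^2 = (5^1)^2 = 5^2 = 25
5^3 = 5 * 5^2 = 5 * 25 = 125
5^6 = (5^3)^2 = 125^2 = 15625
5^12 = (5^6)^2 = 15625^2 = 244140625
5^24 = (5^12)^2 = 244140625^2 = 59604644775390625

Result: 59604644775390625
Multiplications needed: 5 (5 lines after 5^1)

5^24 = 59604644775390625. Using exponentiation by squaring, this requires 5 multiplications. The key idea: if the exponent is even, square the half-power; if odd, multiply by the base once.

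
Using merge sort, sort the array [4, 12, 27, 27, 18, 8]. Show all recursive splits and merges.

Merge sort trace:

Split: [4, 12, 27, 27, 18, 8] -> [4, 12, 27] and [27, 18, 8]
  Split: [4, 12, 27] -> [4] and [12, 27]
    Split: [12, 27] -> [12] and [27]
    Merge: [12] + [27] -> [12, 27]
  Merge: [4] + [12, 27] -> [4, 12, 27]
  Split: [27, 18, 8] -> [27] and [18, 8]
    Split: [18, 8] -> [18] and [8]
    Merge: [18] + [8] -> [8, 18]
  Merge: [27] + [8, 18] -> [8, 18, 27]
Merge: [4, 12, 27] + [8, 18, 27] -> [4, 8, 12, 18, 27, 27]

Final sorted array: [4, 8, 12, 18, 27, 27]

The merge sort proceeds by recursively splitting the array and merging sorted halves.
After all merges, the sorted array is [4, 8, 12, 18, 27, 27].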